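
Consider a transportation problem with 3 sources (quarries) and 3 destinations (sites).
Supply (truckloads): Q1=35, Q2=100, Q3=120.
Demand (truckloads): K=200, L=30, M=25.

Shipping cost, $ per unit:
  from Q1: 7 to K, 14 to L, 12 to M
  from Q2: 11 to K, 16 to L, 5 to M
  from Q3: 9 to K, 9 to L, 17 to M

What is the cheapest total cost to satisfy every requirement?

2275

Optimal allocation:
  Q1->K: 35 × $7 = $245
  Q2->K: 75 × $11 = $825
  Q2->M: 25 × $5 = $125
  Q3->K: 90 × $9 = $810
  Q3->L: 30 × $9 = $270
Total = 245 + 825 + 125 + 810 + 270 = $2275.
(Supply check: Q1 ships 35; Q2 ships 100; Q3 ships 120.)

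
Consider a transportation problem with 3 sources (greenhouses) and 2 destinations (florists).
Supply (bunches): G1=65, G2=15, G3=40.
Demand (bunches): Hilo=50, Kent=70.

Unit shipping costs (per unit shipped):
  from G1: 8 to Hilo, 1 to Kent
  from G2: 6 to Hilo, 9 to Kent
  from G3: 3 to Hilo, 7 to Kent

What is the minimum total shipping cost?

290

Optimal allocation:
  G1->Kent: 65 × 1 = 65
  G2->Hilo: 10 × 6 = 60
  G2->Kent: 5 × 9 = 45
  G3->Hilo: 40 × 3 = 120
Total = 65 + 60 + 45 + 120 = 290.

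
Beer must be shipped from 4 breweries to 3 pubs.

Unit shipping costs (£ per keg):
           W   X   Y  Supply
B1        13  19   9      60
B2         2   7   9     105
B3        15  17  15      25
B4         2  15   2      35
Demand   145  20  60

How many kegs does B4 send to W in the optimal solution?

35

The minimum-cost plan:
  B1–Y: 60 × £9 = £540
  B2–W: 105 × £2 = £210
  B3–W: 5 × £15 = £75
  B3–X: 20 × £17 = £340
  B4–W: 35 × £2 = £70
Total cost = £1235.
So B4→W carries 35 kegs.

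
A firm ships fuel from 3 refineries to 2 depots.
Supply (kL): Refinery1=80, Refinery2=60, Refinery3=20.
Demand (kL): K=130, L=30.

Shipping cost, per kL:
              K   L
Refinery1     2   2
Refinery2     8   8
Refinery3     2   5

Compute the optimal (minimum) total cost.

680

An optimal shipping plan:
  Refinery1->K: 50 × 2 = 100
  Refinery1->L: 30 × 2 = 60
  Refinery2->K: 60 × 8 = 480
  Refinery3->K: 20 × 2 = 40
Total = 100 + 60 + 480 + 40 = 680.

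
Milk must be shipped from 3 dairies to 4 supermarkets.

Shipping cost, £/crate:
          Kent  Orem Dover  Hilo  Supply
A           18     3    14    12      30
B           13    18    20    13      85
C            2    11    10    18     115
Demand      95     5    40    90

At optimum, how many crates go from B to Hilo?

85

Solving gives:
  A–Orem: 5 × £3 = £15
  A–Dover: 20 × £14 = £280
  A–Hilo: 5 × £12 = £60
  B–Hilo: 85 × £13 = £1105
  C–Kent: 95 × £2 = £190
  C–Dover: 20 × £10 = £200
Total cost = £1850.
So B→Hilo carries 85 crates.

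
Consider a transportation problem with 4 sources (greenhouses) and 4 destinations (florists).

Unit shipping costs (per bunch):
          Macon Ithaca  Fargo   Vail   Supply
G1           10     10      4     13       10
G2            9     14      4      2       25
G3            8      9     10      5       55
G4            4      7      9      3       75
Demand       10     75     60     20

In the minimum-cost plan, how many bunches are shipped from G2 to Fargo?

Optimal shipments:
  G1–Fargo: 10 × 4 = 40
  G2–Fargo: 25 × 4 = 100
  G3–Ithaca: 30 × 9 = 270
  G3–Fargo: 25 × 10 = 250
  G4–Macon: 10 × 4 = 40
  G4–Ithaca: 45 × 7 = 315
  G4–Vail: 20 × 3 = 60
Total cost = 1075.
So G2→Fargo carries 25 bunches.

25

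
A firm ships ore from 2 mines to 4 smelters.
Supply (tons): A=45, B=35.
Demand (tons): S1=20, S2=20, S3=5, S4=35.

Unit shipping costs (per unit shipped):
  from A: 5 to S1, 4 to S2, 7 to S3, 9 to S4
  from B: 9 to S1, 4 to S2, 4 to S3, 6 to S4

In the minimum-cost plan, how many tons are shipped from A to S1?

Optimal shipments:
  A->S1: 20 × 5 = 100
  A->S2: 20 × 4 = 80
  A->S3: 5 × 7 = 35
  B->S4: 35 × 6 = 210
Total cost = 425.
So A→S1 carries 20 tons.

20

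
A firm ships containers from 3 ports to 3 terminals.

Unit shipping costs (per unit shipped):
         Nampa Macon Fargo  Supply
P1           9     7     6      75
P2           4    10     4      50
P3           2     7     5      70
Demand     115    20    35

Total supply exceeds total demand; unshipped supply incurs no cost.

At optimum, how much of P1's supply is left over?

An optimal plan:
  P1→Macon: 20 × 7 = 140
  P1→Fargo: 30 × 6 = 180
  P2→Nampa: 45 × 4 = 180
  P2→Fargo: 5 × 4 = 20
  P3→Nampa: 70 × 2 = 140
Total cost = 660.
P1 ships 50 of its 75, leaving 25.

25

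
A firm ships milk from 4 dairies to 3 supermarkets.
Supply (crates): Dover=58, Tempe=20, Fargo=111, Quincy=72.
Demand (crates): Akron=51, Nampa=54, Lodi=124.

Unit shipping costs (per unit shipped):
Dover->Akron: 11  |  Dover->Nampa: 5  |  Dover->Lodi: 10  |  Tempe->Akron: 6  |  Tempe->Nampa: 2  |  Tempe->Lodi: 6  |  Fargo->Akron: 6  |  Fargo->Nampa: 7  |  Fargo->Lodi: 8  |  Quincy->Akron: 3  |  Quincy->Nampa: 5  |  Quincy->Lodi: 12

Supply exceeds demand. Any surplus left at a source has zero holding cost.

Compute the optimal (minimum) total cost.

1368

One minimum-cost allocation:
  Dover→Nampa: 47 × 5 = 235
  Tempe→Nampa: 7 × 2 = 14
  Tempe→Lodi: 13 × 6 = 78
  Fargo→Lodi: 111 × 8 = 888
  Quincy→Akron: 51 × 3 = 153
Total = 235 + 14 + 78 + 888 + 153 = 1368.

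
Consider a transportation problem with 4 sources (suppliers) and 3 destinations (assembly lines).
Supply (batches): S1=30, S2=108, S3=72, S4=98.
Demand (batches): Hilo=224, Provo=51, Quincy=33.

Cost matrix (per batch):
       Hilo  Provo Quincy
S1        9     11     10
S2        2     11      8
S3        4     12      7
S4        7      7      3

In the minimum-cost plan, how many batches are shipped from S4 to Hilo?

The minimum-cost plan:
  S1->Hilo: 30 batches
  S2->Hilo: 108 batches
  S3->Hilo: 72 batches
  S4->Hilo: 14 batches
  S4->Provo: 51 batches
  S4->Quincy: 33 batches
Total cost = 1328.
So S4→Hilo carries 14 batches.

14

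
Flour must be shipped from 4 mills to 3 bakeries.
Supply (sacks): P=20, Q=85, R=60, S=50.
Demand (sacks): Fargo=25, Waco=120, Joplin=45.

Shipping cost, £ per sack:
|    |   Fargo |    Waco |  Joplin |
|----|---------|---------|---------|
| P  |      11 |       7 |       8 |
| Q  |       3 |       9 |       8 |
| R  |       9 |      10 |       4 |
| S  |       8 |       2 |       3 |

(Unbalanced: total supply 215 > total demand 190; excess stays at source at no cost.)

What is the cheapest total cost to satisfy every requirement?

945

A cheapest plan:
  P to Waco: 20 × £7 = £140
  Q to Fargo: 25 × £3 = £75
  Q to Waco: 50 × £9 = £450
  R to Joplin: 45 × £4 = £180
  S to Waco: 50 × £2 = £100
Total = 140 + 75 + 450 + 180 + 100 = £945.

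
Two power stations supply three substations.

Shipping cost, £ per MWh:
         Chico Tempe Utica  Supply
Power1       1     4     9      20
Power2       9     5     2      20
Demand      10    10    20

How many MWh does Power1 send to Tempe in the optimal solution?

Solving gives:
  Power1→Chico: 10 × £1 = £10
  Power1→Tempe: 10 × £4 = £40
  Power2→Utica: 20 × £2 = £40
Total cost = £90.
So Power1→Tempe carries 10 MWh.

10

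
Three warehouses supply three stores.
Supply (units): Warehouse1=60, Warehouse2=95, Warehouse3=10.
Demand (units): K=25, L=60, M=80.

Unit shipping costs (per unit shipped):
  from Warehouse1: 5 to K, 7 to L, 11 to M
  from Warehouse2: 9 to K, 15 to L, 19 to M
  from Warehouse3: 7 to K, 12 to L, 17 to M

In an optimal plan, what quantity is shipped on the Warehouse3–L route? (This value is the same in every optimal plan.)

10

Optimal shipments:
  Warehouse1->M: 60 units
  Warehouse2->K: 25 units
  Warehouse2->L: 50 units
  Warehouse2->M: 20 units
  Warehouse3->L: 10 units
Total cost = 2135.
So Warehouse3→L carries 10 units.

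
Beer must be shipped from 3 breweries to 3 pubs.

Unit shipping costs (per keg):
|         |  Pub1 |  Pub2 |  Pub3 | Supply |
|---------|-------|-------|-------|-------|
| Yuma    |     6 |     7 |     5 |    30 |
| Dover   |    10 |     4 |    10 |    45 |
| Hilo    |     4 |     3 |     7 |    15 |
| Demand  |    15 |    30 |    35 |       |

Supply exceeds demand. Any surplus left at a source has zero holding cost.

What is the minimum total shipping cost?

380

Optimal allocation:
  Yuma→Pub3: 30 × 5 = 150
  Dover→Pub2: 30 × 4 = 120
  Dover→Pub3: 5 × 10 = 50
  Hilo→Pub1: 15 × 4 = 60
Total = 150 + 120 + 50 + 60 = 380.
(Supply check: Yuma ships 30; Dover ships 35; Hilo ships 15.)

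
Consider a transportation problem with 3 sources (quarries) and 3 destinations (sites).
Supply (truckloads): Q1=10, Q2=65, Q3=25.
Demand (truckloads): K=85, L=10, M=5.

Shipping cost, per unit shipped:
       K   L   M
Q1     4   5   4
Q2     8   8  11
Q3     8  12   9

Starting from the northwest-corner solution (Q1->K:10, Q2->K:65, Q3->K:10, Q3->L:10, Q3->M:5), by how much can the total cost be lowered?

45

Current plan cost = 10·4 + 65·8 + 10·8 + 10·12 + 5·9 = 805.
Optimal plan:
  Q1->K: 5 × 4 = 20
  Q1->M: 5 × 4 = 20
  Q2->K: 55 × 8 = 440
  Q2->L: 10 × 8 = 80
  Q3->K: 25 × 8 = 200
Optimal cost = 760.
Saving = 805 − 760 = 45.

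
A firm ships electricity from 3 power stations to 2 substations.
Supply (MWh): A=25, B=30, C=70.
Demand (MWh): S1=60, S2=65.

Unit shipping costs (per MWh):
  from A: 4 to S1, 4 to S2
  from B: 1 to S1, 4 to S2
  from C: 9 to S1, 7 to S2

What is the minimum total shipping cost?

Optimal allocation:
  A–S1: 25 MWh
  B–S1: 30 MWh
  C–S1: 5 MWh
  C–S2: 65 MWh
Total cost = 630.

630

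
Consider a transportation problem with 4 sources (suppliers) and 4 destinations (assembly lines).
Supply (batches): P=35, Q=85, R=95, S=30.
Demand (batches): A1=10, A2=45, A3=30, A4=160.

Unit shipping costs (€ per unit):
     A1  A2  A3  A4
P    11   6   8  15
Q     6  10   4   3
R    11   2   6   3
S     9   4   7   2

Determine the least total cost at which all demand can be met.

One minimum-cost allocation:
  P->A2: 5 × €6 = €30
  P->A3: 30 × €8 = €240
  Q->A1: 10 × €6 = €60
  Q->A4: 75 × €3 = €225
  R->A2: 40 × €2 = €80
  R->A4: 55 × €3 = €165
  S->A4: 30 × €2 = €60
Total = 30 + 240 + 60 + 225 + 80 + 165 + 60 = €860.

860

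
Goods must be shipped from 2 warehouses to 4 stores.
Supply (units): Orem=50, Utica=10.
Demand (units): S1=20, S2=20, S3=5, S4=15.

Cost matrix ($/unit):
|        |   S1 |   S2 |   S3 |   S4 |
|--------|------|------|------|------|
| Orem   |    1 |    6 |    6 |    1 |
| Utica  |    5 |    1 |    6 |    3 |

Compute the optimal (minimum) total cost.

A cheapest plan:
  Orem→S1: 20 × $1 = $20
  Orem→S2: 10 × $6 = $60
  Orem→S3: 5 × $6 = $30
  Orem→S4: 15 × $1 = $15
  Utica→S2: 10 × $1 = $10
Total = 20 + 60 + 30 + 15 + 10 = $135.

135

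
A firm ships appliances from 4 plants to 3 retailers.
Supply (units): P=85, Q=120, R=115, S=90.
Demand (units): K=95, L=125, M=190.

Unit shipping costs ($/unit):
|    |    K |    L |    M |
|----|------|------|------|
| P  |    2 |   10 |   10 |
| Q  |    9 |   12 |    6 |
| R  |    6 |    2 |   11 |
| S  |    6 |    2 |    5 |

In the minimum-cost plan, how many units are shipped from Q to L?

The minimum-cost plan:
  P to K: 85 units
  Q to M: 120 units
  R to K: 10 units
  R to L: 105 units
  S to L: 20 units
  S to M: 70 units
Total cost = $1550.
The route Q→L is not used.

0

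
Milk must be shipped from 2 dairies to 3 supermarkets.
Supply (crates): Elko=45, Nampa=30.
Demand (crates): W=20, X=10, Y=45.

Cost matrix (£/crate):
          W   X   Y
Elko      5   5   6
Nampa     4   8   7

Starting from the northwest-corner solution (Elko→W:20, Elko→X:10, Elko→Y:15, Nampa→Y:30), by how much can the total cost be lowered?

40

Current plan cost = 20·5 + 10·5 + 15·6 + 30·7 = £450.
Optimal plan:
  Elko->X: 10 × £5 = £50
  Elko->Y: 35 × £6 = £210
  Nampa->W: 20 × £4 = £80
  Nampa->Y: 10 × £7 = £70
Optimal cost = £410.
Saving = 450 − 410 = £40.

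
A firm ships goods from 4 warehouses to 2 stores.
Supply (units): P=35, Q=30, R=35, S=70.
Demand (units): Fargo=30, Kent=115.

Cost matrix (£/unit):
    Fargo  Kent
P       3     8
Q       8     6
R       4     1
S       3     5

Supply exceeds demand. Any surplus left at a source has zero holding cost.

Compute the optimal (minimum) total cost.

535

One minimum-cost allocation:
  P→Fargo: 30 × £3 = £90
  Q→Kent: 10 × £6 = £60
  R→Kent: 35 × £1 = £35
  S→Kent: 70 × £5 = £350
Total = 90 + 60 + 35 + 350 = £535.
(Supply check: P ships 30; Q ships 10; R ships 35; S ships 70.)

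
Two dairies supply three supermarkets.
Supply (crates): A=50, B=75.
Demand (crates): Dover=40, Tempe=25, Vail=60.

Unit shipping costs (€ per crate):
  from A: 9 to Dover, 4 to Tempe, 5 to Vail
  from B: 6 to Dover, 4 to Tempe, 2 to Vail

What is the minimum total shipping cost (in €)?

535

Optimal allocation:
  A to Tempe: 25 × €4 = €100
  A to Vail: 25 × €5 = €125
  B to Dover: 40 × €6 = €240
  B to Vail: 35 × €2 = €70
Total = 100 + 125 + 240 + 70 = €535.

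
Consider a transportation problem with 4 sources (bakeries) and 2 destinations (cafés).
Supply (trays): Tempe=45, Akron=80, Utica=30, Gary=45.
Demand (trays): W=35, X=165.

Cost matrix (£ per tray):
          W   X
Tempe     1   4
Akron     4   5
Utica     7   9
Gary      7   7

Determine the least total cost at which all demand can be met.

1060

One minimum-cost allocation:
  Tempe->W: 35 × £1 = £35
  Tempe->X: 10 × £4 = £40
  Akron->X: 80 × £5 = £400
  Utica->X: 30 × £9 = £270
  Gary->X: 45 × £7 = £315
Total = 35 + 40 + 400 + 270 + 315 = £1060.
(Supply check: Tempe ships 45; Akron ships 80; Utica ships 30; Gary ships 45.)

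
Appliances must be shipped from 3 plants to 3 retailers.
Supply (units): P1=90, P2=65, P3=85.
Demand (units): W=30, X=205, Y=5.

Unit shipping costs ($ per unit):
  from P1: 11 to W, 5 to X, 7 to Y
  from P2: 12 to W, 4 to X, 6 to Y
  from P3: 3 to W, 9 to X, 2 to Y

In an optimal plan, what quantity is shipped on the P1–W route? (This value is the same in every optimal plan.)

0

Solving gives:
  P1–X: 90 units
  P2–X: 65 units
  P3–W: 30 units
  P3–X: 50 units
  P3–Y: 5 units
Total cost = $1260.
The route P1→W is not used.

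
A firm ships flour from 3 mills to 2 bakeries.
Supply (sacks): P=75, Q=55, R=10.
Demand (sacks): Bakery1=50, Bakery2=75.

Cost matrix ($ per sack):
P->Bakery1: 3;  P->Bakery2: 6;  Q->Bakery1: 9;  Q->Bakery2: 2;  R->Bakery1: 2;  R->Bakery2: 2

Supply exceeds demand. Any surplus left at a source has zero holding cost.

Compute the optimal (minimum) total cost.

Optimal allocation:
  P→Bakery1: 50 × $3 = $150
  P→Bakery2: 10 × $6 = $60
  Q→Bakery2: 55 × $2 = $110
  R→Bakery2: 10 × $2 = $20
Total = 150 + 60 + 110 + 20 = $340.
(Supply check: P ships 60; Q ships 55; R ships 10.)

340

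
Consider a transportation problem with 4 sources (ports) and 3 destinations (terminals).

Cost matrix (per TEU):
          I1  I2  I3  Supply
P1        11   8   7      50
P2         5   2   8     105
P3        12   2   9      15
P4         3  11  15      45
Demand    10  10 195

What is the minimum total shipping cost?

1810

A cheapest plan:
  P1->I3: 50 × 7 = 350
  P2->I3: 105 × 8 = 840
  P3->I2: 10 × 2 = 20
  P3->I3: 5 × 9 = 45
  P4->I1: 10 × 3 = 30
  P4->I3: 35 × 15 = 525
Total = 350 + 840 + 20 + 45 + 30 + 525 = 1810.
(Supply check: P1 ships 50; P2 ships 105; P3 ships 15; P4 ships 45.)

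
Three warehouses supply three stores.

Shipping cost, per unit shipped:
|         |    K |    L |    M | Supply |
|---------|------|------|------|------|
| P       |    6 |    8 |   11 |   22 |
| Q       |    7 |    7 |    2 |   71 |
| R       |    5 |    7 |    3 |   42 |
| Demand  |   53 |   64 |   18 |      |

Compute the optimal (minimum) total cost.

One minimum-cost allocation:
  P->K: 11 × 6 = 66
  P->L: 11 × 8 = 88
  Q->L: 53 × 7 = 371
  Q->M: 18 × 2 = 36
  R->K: 42 × 5 = 210
Total = 66 + 88 + 371 + 36 + 210 = 771.

771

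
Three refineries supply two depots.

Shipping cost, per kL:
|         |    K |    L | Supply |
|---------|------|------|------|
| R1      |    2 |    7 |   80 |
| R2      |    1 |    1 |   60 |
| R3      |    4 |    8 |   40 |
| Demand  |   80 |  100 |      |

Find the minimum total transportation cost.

540

An optimal shipping plan:
  R1–K: 80 × 2 = 160
  R2–L: 60 × 1 = 60
  R3–L: 40 × 8 = 320
Total = 160 + 60 + 320 = 540.
(Supply check: R1 ships 80; R2 ships 60; R3 ships 40.)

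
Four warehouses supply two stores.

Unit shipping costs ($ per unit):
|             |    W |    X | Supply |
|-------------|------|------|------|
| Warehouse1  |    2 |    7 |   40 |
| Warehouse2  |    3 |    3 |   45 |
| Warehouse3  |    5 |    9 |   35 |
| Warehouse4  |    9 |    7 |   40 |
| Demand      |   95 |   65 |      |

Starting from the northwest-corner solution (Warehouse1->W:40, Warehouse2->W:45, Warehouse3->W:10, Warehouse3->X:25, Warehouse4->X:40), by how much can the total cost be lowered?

Current plan cost = 40·2 + 45·3 + 10·5 + 25·9 + 40·7 = $770.
Optimal plan:
  Warehouse1→W: 40 × $2 = $80
  Warehouse2→W: 20 × $3 = $60
  Warehouse2→X: 25 × $3 = $75
  Warehouse3→W: 35 × $5 = $175
  Warehouse4→X: 40 × $7 = $280
Optimal cost = $670.
Saving = 770 − 670 = $100.

100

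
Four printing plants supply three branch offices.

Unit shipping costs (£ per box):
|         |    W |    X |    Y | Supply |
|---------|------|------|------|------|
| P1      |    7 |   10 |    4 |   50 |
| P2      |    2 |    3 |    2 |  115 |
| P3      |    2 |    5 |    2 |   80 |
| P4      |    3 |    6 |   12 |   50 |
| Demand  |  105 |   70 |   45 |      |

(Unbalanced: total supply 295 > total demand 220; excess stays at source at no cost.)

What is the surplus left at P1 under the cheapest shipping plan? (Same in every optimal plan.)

50

Minimum-cost shipments:
  P2->W: 45 × £2 = £90
  P2->X: 70 × £3 = £210
  P3->W: 35 × £2 = £70
  P3->Y: 45 × £2 = £90
  P4->W: 25 × £3 = £75
Total cost = £535.
P1 ships 0 of its 50, leaving 50.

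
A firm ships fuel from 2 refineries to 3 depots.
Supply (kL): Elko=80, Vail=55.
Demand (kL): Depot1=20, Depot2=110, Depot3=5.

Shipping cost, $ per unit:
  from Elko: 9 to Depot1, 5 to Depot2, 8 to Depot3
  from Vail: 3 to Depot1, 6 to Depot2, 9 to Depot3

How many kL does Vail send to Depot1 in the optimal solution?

20

Solving gives:
  Elko→Depot2: 75 × $5 = $375
  Elko→Depot3: 5 × $8 = $40
  Vail→Depot1: 20 × $3 = $60
  Vail→Depot2: 35 × $6 = $210
Total cost = $685.
So Vail→Depot1 carries 20 kL.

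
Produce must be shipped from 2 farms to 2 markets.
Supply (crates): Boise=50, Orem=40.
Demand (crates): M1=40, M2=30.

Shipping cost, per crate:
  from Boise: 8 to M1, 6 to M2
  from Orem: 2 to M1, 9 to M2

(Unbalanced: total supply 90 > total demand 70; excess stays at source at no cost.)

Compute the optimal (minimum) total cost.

260

Optimal allocation:
  Boise–M2: 30 × 6 = 180
  Orem–M1: 40 × 2 = 80
Total = 180 + 80 = 260.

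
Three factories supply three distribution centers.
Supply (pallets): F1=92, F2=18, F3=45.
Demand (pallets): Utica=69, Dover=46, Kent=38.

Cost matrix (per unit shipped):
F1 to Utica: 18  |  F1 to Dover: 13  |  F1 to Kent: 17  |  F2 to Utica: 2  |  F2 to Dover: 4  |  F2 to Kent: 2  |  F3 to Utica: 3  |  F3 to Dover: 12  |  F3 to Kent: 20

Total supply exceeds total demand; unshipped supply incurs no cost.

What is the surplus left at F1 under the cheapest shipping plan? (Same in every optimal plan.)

Minimum-cost shipments:
  F1→Utica: 6 × 18 = 108
  F1→Dover: 46 × 13 = 598
  F1→Kent: 38 × 17 = 646
  F2→Utica: 18 × 2 = 36
  F3→Utica: 45 × 3 = 135
Total cost = 1523.
F1 ships 90 of its 92, leaving 2.

2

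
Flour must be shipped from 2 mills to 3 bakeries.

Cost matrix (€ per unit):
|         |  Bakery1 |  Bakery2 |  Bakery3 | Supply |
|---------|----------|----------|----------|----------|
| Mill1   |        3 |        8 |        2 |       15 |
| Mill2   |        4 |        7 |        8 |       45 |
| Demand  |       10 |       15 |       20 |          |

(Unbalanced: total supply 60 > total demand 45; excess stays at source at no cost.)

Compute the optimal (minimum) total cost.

Optimal allocation:
  Mill1→Bakery3: 15 sacks
  Mill2→Bakery1: 10 sacks
  Mill2→Bakery2: 15 sacks
  Mill2→Bakery3: 5 sacks
Total cost = €215.

215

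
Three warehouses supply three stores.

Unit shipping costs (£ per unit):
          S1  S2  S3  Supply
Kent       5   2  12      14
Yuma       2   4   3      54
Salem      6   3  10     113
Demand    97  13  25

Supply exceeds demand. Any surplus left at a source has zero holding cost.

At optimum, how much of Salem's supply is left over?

An optimal plan:
  Kent→S1: 1 units
  Kent→S2: 13 units
  Yuma→S1: 29 units
  Yuma→S3: 25 units
  Salem→S1: 67 units
Total cost = £566.
Salem ships 67 of its 113, leaving 46.

46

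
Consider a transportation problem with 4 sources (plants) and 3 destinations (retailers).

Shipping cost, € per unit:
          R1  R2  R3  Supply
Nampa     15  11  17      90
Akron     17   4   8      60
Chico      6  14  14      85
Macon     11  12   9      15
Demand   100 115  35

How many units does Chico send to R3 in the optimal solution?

0

The minimum-cost plan:
  Nampa→R1: 15 units
  Nampa→R2: 75 units
  Akron→R2: 40 units
  Akron→R3: 20 units
  Chico→R1: 85 units
  Macon→R3: 15 units
Total cost = €2015.
The route Chico→R3 is not used.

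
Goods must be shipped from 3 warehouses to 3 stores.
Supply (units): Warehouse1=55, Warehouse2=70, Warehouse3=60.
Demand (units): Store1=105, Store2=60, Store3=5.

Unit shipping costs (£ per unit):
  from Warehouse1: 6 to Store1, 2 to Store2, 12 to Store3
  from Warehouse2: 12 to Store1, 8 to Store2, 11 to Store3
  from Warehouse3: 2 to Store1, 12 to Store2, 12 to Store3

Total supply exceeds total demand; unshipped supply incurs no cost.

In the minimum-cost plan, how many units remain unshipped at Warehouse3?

0

An optimal plan:
  Warehouse1->Store2: 55 units
  Warehouse2->Store1: 45 units
  Warehouse2->Store2: 5 units
  Warehouse2->Store3: 5 units
  Warehouse3->Store1: 60 units
Total cost = £865.
Warehouse3 ships 60 of its 60, leaving 0.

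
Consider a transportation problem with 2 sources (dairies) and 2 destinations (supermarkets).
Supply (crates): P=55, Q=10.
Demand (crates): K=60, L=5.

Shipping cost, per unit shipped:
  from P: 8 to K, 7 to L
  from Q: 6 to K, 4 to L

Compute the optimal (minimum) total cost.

Optimal allocation:
  P->K: 55 × 8 = 440
  Q->K: 5 × 6 = 30
  Q->L: 5 × 4 = 20
Total = 440 + 30 + 20 = 490.

490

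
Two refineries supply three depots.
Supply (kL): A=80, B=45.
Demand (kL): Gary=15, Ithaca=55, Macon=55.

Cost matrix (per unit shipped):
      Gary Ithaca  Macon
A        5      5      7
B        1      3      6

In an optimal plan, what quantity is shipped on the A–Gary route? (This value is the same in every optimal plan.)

0

Optimal shipments:
  A to Ithaca: 25 × 5 = 125
  A to Macon: 55 × 7 = 385
  B to Gary: 15 × 1 = 15
  B to Ithaca: 30 × 3 = 90
Total cost = 615.
The route A→Gary is not used.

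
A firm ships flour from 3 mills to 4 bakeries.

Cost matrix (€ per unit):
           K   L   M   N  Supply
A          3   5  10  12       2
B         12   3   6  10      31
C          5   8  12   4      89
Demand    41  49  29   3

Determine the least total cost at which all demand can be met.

767

Optimal allocation:
  A to L: 2 × €5 = €10
  B to L: 2 × €3 = €6
  B to M: 29 × €6 = €174
  C to K: 41 × €5 = €205
  C to L: 45 × €8 = €360
  C to N: 3 × €4 = €12
Total = 10 + 6 + 174 + 205 + 360 + 12 = €767.
(Supply check: A ships 2; B ships 31; C ships 89.)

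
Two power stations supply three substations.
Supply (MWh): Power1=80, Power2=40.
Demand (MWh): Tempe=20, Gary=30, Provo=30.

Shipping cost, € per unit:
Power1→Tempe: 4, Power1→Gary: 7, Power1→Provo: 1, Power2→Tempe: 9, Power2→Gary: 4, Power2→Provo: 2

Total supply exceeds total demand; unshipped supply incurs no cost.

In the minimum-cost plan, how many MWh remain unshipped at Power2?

Minimum-cost shipments:
  Power1–Tempe: 20 × €4 = €80
  Power1–Provo: 30 × €1 = €30
  Power2–Gary: 30 × €4 = €120
Total cost = €230.
Power2 ships 30 of its 40, leaving 10.

10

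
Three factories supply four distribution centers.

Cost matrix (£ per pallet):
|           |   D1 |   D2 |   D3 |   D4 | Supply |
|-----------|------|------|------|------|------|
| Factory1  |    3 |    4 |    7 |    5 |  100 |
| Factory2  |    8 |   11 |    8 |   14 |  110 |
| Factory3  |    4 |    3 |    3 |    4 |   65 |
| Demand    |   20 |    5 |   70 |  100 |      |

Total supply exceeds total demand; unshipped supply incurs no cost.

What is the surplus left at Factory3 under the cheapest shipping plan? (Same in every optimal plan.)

An optimal plan:
  Factory1->D1: 20 × £3 = £60
  Factory1->D2: 5 × £4 = £20
  Factory1->D4: 75 × £5 = £375
  Factory2->D3: 30 × £8 = £240
  Factory3->D3: 40 × £3 = £120
  Factory3->D4: 25 × £4 = £100
Total cost = £915.
Factory3 ships 65 of its 65, leaving 0.

0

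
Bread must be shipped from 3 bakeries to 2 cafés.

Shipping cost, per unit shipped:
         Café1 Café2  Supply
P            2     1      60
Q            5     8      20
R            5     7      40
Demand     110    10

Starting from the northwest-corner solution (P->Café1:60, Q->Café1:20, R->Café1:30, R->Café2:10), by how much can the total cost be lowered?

30

Current plan cost = 60·2 + 20·5 + 30·5 + 10·7 = 440.
Optimal plan:
  P–Café1: 50 × 2 = 100
  P–Café2: 10 × 1 = 10
  Q–Café1: 20 × 5 = 100
  R–Café1: 40 × 5 = 200
Optimal cost = 410.
Saving = 440 − 410 = 30.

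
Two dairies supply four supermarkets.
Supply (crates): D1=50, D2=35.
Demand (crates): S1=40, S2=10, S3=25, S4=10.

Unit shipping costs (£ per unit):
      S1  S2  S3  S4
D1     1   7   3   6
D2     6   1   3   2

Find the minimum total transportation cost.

One minimum-cost allocation:
  D1→S1: 40 × £1 = £40
  D1→S3: 10 × £3 = £30
  D2→S2: 10 × £1 = £10
  D2→S3: 15 × £3 = £45
  D2→S4: 10 × £2 = £20
Total = 40 + 30 + 10 + 45 + 20 = £145.
(Supply check: D1 ships 50; D2 ships 35.)

145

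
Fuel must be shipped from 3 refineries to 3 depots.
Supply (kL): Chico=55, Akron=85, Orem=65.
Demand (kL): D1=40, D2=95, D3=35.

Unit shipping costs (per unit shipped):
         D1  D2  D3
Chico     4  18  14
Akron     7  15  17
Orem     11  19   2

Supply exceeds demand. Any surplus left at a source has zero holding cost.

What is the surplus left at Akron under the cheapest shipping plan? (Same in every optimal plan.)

Minimum-cost shipments:
  Chico→D1: 40 kL
  Chico→D2: 10 kL
  Akron→D2: 85 kL
  Orem→D3: 35 kL
Total cost = 1685.
Akron ships 85 of its 85, leaving 0.

0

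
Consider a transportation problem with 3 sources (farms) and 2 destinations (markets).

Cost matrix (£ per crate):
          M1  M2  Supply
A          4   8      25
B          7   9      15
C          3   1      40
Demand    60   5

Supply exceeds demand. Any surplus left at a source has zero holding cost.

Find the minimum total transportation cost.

210

Optimal allocation:
  A–M1: 25 × £4 = £100
  C–M1: 35 × £3 = £105
  C–M2: 5 × £1 = £5
Total = 100 + 105 + 5 = £210.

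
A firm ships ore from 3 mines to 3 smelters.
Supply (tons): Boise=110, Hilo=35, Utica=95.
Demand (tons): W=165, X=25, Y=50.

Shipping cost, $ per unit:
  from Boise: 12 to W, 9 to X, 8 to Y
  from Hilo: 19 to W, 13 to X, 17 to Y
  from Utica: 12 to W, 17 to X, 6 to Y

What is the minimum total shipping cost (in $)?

One minimum-cost allocation:
  Boise to W: 110 × $12 = $1320
  Hilo to W: 10 × $19 = $190
  Hilo to X: 25 × $13 = $325
  Utica to W: 45 × $12 = $540
  Utica to Y: 50 × $6 = $300
Total = 1320 + 190 + 325 + 540 + 300 = $2675.

2675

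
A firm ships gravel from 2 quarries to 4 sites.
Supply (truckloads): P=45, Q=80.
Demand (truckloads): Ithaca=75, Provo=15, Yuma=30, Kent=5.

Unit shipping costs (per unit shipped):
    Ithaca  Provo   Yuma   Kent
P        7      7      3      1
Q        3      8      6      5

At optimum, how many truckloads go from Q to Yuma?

0

Solving gives:
  P–Provo: 10 × 7 = 70
  P–Yuma: 30 × 3 = 90
  P–Kent: 5 × 1 = 5
  Q–Ithaca: 75 × 3 = 225
  Q–Provo: 5 × 8 = 40
Total cost = 430.
The route Q→Yuma is not used.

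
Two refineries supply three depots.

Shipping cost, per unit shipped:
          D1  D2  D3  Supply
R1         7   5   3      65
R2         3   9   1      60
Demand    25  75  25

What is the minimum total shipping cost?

A cheapest plan:
  R1–D2: 65 × 5 = 325
  R2–D1: 25 × 3 = 75
  R2–D2: 10 × 9 = 90
  R2–D3: 25 × 1 = 25
Total = 325 + 75 + 90 + 25 = 515.

515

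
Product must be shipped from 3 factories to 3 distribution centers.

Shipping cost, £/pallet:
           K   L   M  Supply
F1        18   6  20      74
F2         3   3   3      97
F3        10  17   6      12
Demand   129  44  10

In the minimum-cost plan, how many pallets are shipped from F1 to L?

44

The minimum-cost plan:
  F1 to K: 30 × £18 = £540
  F1 to L: 44 × £6 = £264
  F2 to K: 97 × £3 = £291
  F3 to K: 2 × £10 = £20
  F3 to M: 10 × £6 = £60
Total cost = £1175.
So F1→L carries 44 pallets.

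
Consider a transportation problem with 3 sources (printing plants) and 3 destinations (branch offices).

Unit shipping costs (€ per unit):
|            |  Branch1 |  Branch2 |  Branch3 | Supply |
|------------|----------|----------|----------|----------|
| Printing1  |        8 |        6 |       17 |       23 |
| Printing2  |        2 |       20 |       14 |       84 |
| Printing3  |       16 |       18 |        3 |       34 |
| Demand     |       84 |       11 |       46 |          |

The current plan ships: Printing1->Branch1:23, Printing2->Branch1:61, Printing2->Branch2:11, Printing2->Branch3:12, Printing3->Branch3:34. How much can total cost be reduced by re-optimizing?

256

Current plan cost = 23·8 + 61·2 + 11·20 + 12·14 + 34·3 = €796.
Optimal plan:
  Printing1–Branch2: 11 boxes
  Printing1–Branch3: 12 boxes
  Printing2–Branch1: 84 boxes
  Printing3–Branch3: 34 boxes
Optimal cost = €540.
Saving = 796 − 540 = €256.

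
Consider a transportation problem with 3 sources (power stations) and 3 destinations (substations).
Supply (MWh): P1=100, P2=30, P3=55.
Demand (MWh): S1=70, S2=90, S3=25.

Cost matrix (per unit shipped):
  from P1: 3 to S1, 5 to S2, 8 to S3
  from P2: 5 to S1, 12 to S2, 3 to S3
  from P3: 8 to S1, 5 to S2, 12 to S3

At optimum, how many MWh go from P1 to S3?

0

Optimal shipments:
  P1→S1: 65 × 3 = 195
  P1→S2: 35 × 5 = 175
  P2→S1: 5 × 5 = 25
  P2→S3: 25 × 3 = 75
  P3→S2: 55 × 5 = 275
Total cost = 745.
The route P1→S3 is not used.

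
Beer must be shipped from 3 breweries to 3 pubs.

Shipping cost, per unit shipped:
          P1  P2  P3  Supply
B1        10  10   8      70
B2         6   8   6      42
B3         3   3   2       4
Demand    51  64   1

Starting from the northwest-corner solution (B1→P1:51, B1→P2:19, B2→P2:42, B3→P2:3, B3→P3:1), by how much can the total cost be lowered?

Current plan cost = 51·10 + 19·10 + 42·8 + 3·3 + 1·2 = 1047.
Optimal plan:
  B1–P1: 5 × 10 = 50
  B1–P2: 64 × 10 = 640
  B1–P3: 1 × 8 = 8
  B2–P1: 42 × 6 = 252
  B3–P1: 4 × 3 = 12
Optimal cost = 962.
Saving = 1047 − 962 = 85.

85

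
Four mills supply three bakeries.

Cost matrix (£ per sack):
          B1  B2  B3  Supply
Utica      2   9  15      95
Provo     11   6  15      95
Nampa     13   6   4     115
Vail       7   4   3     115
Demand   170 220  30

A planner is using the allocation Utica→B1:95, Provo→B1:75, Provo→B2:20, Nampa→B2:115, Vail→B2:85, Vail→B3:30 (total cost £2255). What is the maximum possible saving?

Current plan cost = 95·2 + 75·11 + 20·6 + 115·6 + 85·4 + 30·3 = £2255.
Optimal plan:
  Utica->B1: 95 × £2 = £190
  Provo->B2: 95 × £6 = £570
  Nampa->B2: 85 × £6 = £510
  Nampa->B3: 30 × £4 = £120
  Vail->B1: 75 × £7 = £525
  Vail->B2: 40 × £4 = £160
Optimal cost = £2075.
Saving = 2255 − 2075 = £180.

180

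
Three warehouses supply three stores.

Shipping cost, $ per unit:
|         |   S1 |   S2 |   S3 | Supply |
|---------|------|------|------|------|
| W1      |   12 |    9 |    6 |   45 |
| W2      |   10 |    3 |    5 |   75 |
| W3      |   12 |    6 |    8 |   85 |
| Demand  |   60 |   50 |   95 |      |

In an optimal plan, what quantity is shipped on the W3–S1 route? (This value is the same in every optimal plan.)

Optimal shipments:
  W1 to S3: 45 units
  W2 to S2: 25 units
  W2 to S3: 50 units
  W3 to S1: 60 units
  W3 to S2: 25 units
Total cost = $1465.
So W3→S1 carries 60 units.

60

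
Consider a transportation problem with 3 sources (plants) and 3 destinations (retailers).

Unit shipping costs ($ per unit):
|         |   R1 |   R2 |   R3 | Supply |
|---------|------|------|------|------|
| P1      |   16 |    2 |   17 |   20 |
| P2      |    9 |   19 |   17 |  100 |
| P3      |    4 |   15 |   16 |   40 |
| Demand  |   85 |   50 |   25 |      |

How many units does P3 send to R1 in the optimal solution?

Optimal shipments:
  P1→R2: 20 units
  P2→R1: 45 units
  P2→R2: 30 units
  P2→R3: 25 units
  P3→R1: 40 units
Total cost = $1600.
So P3→R1 carries 40 units.

40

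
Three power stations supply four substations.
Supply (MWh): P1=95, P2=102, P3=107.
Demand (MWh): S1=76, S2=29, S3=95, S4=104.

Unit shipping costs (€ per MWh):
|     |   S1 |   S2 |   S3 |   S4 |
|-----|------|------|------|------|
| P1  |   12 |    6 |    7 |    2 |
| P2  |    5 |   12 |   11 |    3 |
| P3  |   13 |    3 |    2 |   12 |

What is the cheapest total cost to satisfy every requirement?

Optimal allocation:
  P1→S2: 17 × €6 = €102
  P1→S4: 78 × €2 = €156
  P2→S1: 76 × €5 = €380
  P2→S4: 26 × €3 = €78
  P3→S2: 12 × €3 = €36
  P3→S3: 95 × €2 = €190
Total = 102 + 156 + 380 + 78 + 36 + 190 = €942.
(Supply check: P1 ships 95; P2 ships 102; P3 ships 107.)

942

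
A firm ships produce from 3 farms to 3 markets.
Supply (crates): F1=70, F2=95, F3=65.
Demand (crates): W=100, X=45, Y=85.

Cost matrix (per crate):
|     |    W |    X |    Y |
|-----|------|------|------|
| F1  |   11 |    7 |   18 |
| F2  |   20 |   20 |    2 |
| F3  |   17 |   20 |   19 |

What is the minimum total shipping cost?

2065

One minimum-cost allocation:
  F1–W: 25 × 11 = 275
  F1–X: 45 × 7 = 315
  F2–W: 10 × 20 = 200
  F2–Y: 85 × 2 = 170
  F3–W: 65 × 17 = 1105
Total = 275 + 315 + 200 + 170 + 1105 = 2065.
(Supply check: F1 ships 70; F2 ships 95; F3 ships 65.)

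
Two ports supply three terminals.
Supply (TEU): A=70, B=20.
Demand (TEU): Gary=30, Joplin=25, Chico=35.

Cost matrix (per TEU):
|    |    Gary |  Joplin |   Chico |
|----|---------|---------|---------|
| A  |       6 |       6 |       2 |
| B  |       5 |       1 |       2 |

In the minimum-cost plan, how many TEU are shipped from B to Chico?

0

The minimum-cost plan:
  A to Gary: 30 × 6 = 180
  A to Joplin: 5 × 6 = 30
  A to Chico: 35 × 2 = 70
  B to Joplin: 20 × 1 = 20
Total cost = 300.
The route B→Chico is not used.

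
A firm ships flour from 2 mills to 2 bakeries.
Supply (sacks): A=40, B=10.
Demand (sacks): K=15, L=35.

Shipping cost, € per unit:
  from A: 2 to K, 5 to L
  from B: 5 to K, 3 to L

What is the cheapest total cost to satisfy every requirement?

An optimal shipping plan:
  A to K: 15 × €2 = €30
  A to L: 25 × €5 = €125
  B to L: 10 × €3 = €30
Total = 30 + 125 + 30 = €185.

185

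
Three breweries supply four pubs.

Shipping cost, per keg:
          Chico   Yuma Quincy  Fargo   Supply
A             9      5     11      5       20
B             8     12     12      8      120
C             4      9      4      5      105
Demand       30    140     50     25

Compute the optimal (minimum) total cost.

Optimal allocation:
  A->Yuma: 20 × 5 = 100
  B->Yuma: 120 × 12 = 1440
  C->Chico: 30 × 4 = 120
  C->Quincy: 50 × 4 = 200
  C->Fargo: 25 × 5 = 125
Total = 100 + 1440 + 120 + 200 + 125 = 1985.

1985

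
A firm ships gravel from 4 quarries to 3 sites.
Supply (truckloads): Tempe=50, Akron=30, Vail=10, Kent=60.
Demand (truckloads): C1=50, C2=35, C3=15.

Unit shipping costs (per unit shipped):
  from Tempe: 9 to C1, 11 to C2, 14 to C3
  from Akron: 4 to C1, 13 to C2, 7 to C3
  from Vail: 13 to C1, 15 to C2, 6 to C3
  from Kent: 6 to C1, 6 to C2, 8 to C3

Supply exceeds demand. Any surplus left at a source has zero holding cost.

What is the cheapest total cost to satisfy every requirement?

550

An optimal shipping plan:
  Akron→C1: 30 truckloads
  Vail→C3: 10 truckloads
  Kent→C1: 20 truckloads
  Kent→C2: 35 truckloads
  Kent→C3: 5 truckloads
Total cost = 550.
(Supply check: Tempe ships 0; Akron ships 30; Vail ships 10; Kent ships 60.)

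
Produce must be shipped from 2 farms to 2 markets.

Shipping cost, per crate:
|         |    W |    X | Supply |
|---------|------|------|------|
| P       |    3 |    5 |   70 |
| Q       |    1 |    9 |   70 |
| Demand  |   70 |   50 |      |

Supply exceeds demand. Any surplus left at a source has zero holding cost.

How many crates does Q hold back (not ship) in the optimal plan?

0

Minimum-cost shipments:
  P->X: 50 × 5 = 250
  Q->W: 70 × 1 = 70
Total cost = 320.
Q ships 70 of its 70, leaving 0.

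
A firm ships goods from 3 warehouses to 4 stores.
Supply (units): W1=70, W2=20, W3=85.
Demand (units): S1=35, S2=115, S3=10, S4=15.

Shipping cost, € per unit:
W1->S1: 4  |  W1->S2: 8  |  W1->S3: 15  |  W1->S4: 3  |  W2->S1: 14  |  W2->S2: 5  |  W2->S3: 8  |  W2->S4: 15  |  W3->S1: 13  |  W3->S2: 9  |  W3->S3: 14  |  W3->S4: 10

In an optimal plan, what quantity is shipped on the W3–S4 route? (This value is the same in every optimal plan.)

0

Optimal shipments:
  W1 to S1: 35 units
  W1 to S2: 20 units
  W1 to S4: 15 units
  W2 to S2: 10 units
  W2 to S3: 10 units
  W3 to S2: 85 units
Total cost = €1240.
The route W3→S4 is not used.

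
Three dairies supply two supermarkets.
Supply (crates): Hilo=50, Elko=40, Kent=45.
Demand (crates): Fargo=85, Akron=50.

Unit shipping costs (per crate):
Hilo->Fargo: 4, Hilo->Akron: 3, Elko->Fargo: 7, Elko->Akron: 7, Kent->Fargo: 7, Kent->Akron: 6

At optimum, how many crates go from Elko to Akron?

Solving gives:
  Hilo→Fargo: 45 × 4 = 180
  Hilo→Akron: 5 × 3 = 15
  Elko→Fargo: 40 × 7 = 280
  Kent→Akron: 45 × 6 = 270
Total cost = 745.
The route Elko→Akron is not used.

0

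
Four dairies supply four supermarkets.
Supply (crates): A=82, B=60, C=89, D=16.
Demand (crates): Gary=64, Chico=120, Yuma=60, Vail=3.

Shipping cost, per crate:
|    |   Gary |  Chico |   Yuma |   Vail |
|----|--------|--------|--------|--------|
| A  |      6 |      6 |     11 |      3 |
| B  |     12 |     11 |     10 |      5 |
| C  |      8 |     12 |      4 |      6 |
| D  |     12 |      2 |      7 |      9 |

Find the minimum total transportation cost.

1638

A cheapest plan:
  A→Gary: 35 × 6 = 210
  A→Chico: 47 × 6 = 282
  B→Chico: 57 × 11 = 627
  B→Vail: 3 × 5 = 15
  C→Gary: 29 × 8 = 232
  C→Yuma: 60 × 4 = 240
  D→Chico: 16 × 2 = 32
Total = 210 + 282 + 627 + 15 + 232 + 240 + 32 = 1638.
(Supply check: A ships 82; B ships 60; C ships 89; D ships 16.)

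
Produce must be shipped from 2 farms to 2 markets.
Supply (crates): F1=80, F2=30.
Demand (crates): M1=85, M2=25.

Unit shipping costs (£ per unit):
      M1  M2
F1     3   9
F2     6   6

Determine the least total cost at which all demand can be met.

420

One minimum-cost allocation:
  F1→M1: 80 crates
  F2→M1: 5 crates
  F2→M2: 25 crates
Total cost = £420.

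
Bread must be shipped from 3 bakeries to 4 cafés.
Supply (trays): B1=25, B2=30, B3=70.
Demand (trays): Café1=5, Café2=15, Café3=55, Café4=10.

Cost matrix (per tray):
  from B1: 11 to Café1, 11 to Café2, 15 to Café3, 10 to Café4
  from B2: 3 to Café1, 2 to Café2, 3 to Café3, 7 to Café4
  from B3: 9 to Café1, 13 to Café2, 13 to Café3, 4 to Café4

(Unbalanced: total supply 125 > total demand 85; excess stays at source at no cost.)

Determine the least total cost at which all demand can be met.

An optimal shipping plan:
  B1 to Café2: 15 × 11 = 165
  B2 to Café3: 30 × 3 = 90
  B3 to Café1: 5 × 9 = 45
  B3 to Café3: 25 × 13 = 325
  B3 to Café4: 10 × 4 = 40
Total = 165 + 90 + 45 + 325 + 40 = 665.

665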